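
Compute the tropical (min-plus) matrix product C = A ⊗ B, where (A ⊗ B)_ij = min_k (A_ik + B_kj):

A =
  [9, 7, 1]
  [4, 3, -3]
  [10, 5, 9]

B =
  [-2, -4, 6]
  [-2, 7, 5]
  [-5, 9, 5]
A ⊗ B =
  [-4, 5, 6]
  [-8, 0, 2]
  [3, 6, 10]

Apply the min-plus product entry-by-entry:
  C[0][0] = min over k of (A[0][0] + B[0][0] = 9 + -2 = 7, A[0][1] + B[1][0] = 7 + -2 = 5, A[0][2] + B[2][0] = 1 + -5 = -4) = -4 (attained at k = 2)
  C[0][1] = min over k of (A[0][0] + B[0][1] = 9 + -4 = 5, A[0][1] + B[1][1] = 7 + 7 = 14, A[0][2] + B[2][1] = 1 + 9 = 10) = 5 (attained at k = 0)
  C[0][2] = min over k of (A[0][0] + B[0][2] = 9 + 6 = 15, A[0][1] + B[1][2] = 7 + 5 = 12, A[0][2] + B[2][2] = 1 + 5 = 6) = 6 (attained at k = 2)
  C[1][0] = min over k of (A[1][0] + B[0][0] = 4 + -2 = 2, A[1][1] + B[1][0] = 3 + -2 = 1, A[1][2] + B[2][0] = -3 + -5 = -8) = -8 (attained at k = 2)
  C[1][1] = min over k of (A[1][0] + B[0][1] = 4 + -4 = 0, A[1][1] + B[1][1] = 3 + 7 = 10, A[1][2] + B[2][1] = -3 + 9 = 6) = 0 (attained at k = 0)
  C[1][2] = min over k of (A[1][0] + B[0][2] = 4 + 6 = 10, A[1][1] + B[1][2] = 3 + 5 = 8, A[1][2] + B[2][2] = -3 + 5 = 2) = 2 (attained at k = 2)
  C[2][0] = min over k of (A[2][0] + B[0][0] = 10 + -2 = 8, A[2][1] + B[1][0] = 5 + -2 = 3, A[2][2] + B[2][0] = 9 + -5 = 4) = 3 (attained at k = 1)
  C[2][1] = min over k of (A[2][0] + B[0][1] = 10 + -4 = 6, A[2][1] + B[1][1] = 5 + 7 = 12, A[2][2] + B[2][1] = 9 + 9 = 18) = 6 (attained at k = 0)
  C[2][2] = min over k of (A[2][0] + B[0][2] = 10 + 6 = 16, A[2][1] + B[1][2] = 5 + 5 = 10, A[2][2] + B[2][2] = 9 + 5 = 14) = 10 (attained at k = 1)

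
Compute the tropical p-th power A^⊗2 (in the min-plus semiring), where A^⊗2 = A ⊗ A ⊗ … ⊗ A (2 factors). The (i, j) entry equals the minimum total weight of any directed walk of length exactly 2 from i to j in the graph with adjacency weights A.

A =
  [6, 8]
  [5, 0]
A^⊗2 =
  [12, 8]
  [5, 0]

Each entry (A^⊗2)_ij equals the minimum over all length-2 walks i = v_0 → v_1 → … → v_2 = j of Σ_t A[v_t][v_{t+1}]. For example, for (i, j) = (0, 1) we minimise over 2 possible intermediate vertex sequences; the minimum is 8, attained along the walk 0 → 1 → 1.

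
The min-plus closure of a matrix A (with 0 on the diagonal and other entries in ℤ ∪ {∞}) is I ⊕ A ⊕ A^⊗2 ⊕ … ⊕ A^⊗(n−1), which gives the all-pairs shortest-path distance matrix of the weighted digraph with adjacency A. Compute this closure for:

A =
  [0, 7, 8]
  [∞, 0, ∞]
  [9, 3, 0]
Closure =
  [0, 7, 8]
  [∞, 0, ∞]
  [9, 3, 0]

This is the Floyd-Warshall all-pairs shortest-path computation. For each intermediate vertex k = 0, 1, …, 2, update dist[i][j] ← min(dist[i][j], dist[i][k] + dist[k][j]). The final matrix gives, for each (i, j), the minimum total weight of any directed path from i to j (possibly empty when i = j).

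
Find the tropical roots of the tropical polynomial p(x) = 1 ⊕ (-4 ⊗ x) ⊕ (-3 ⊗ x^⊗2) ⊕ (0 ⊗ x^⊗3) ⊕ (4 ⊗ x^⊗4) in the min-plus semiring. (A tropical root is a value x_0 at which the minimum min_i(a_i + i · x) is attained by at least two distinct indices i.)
Roots: {-4, -3, -1, 5}

Each tropical root is a break point of the lower envelope of the lines y = a_i + i · x (there are 5 lines, with slopes 0, 1, ..., 4). Only the lines that attain the minimum somewhere contribute to roots; other lines are dominated. Here the surviving (envelope) indices are i = 4, i = 3, i = 2, i = 1, i = 0.
Intersections between consecutive envelope lines give the roots: for adjacent envelope indices i < j the intersection is x = (a_i − a_j) / (j − i). Reading off the sorted break points: {-4, -3, -1, 5}.
Verification: at each break x_0, at least two indices attain the minimum of min_i(a_i + i · x_0).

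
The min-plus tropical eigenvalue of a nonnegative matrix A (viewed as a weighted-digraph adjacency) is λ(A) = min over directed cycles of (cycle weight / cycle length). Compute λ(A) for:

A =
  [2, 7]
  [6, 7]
λ(A) = 2

Enumerate directed cycles and compute their means (weight / length). Sample:
  cycle 0 → 0: weight = 2, length = 1, mean = 2/1 ≈ 2.000
  cycle 1 → 1: weight = 7, length = 1, mean = 7/1 ≈ 7.000
  cycle 0 → 1 → 0: weight = 13, length = 2, mean = 13/2 ≈ 6.500
  cycle 1 → 0 → 1: weight = 13, length = 2, mean = 13/2 ≈ 6.500
Minimum mean = 2.000, attained e.g. along the cycle 0 → 0 with weight 2 and length 1. So λ(A) = 2/1 = 2.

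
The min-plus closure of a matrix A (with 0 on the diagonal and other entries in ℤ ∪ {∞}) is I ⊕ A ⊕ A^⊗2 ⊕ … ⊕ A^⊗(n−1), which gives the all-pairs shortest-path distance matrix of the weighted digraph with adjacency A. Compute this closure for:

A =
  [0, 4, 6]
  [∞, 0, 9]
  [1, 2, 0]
Closure =
  [0, 4, 6]
  [10, 0, 9]
  [1, 2, 0]

This is the Floyd-Warshall all-pairs shortest-path computation. For each intermediate vertex k = 0, 1, …, 2, update dist[i][j] ← min(dist[i][j], dist[i][k] + dist[k][j]). The final matrix gives, for each (i, j), the minimum total weight of any directed path from i to j (possibly empty when i = j).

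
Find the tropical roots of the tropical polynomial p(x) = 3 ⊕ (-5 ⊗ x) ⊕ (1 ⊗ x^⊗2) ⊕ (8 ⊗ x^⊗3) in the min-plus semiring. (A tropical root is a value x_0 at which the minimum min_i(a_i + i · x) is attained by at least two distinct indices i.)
Roots: {-7, -6, 8}

Each tropical root is a break point of the lower envelope of the lines y = a_i + i · x (there are 4 lines, with slopes 0, 1, ..., 3). Only the lines that attain the minimum somewhere contribute to roots; other lines are dominated. Here the surviving (envelope) indices are i = 3, i = 2, i = 1, i = 0.
Intersections between consecutive envelope lines give the roots: for adjacent envelope indices i < j the intersection is x = (a_i − a_j) / (j − i). Reading off the sorted break points: {-7, -6, 8}.
Verification: at each break x_0, at least two indices attain the minimum of min_i(a_i + i · x_0).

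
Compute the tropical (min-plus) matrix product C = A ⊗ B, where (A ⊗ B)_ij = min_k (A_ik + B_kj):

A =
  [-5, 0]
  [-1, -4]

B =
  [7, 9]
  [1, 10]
A ⊗ B =
  [1, 4]
  [-3, 6]

Apply the min-plus product entry-by-entry:
  C[0][0] = min over k of (A[0][0] + B[0][0] = -5 + 7 = 2, A[0][1] + B[1][0] = 0 + 1 = 1) = 1 (attained at k = 1)
  C[0][1] = min over k of (A[0][0] + B[0][1] = -5 + 9 = 4, A[0][1] + B[1][1] = 0 + 10 = 10) = 4 (attained at k = 0)
  C[1][0] = min over k of (A[1][0] + B[0][0] = -1 + 7 = 6, A[1][1] + B[1][0] = -4 + 1 = -3) = -3 (attained at k = 1)
  C[1][1] = min over k of (A[1][0] + B[0][1] = -1 + 9 = 8, A[1][1] + B[1][1] = -4 + 10 = 6) = 6 (attained at k = 1)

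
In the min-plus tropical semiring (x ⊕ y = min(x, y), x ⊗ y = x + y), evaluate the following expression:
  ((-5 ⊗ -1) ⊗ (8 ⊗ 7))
((-5 ⊗ -1) ⊗ (8 ⊗ 7)) = 9

Expand innermost to outermost. Recall ⊕ takes the minimum of its arguments and ⊗ takes their sum. Working out the expression ((-5 ⊗ -1) ⊗ (8 ⊗ 7)) gives 9.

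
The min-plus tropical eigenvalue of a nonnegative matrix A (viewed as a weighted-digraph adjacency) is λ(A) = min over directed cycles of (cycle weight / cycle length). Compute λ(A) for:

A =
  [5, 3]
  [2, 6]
λ(A) = 5/2

Enumerate directed cycles and compute their means (weight / length). Sample:
  cycle 0 → 0: weight = 5, length = 1, mean = 5/1 ≈ 5.000
  cycle 1 → 1: weight = 6, length = 1, mean = 6/1 ≈ 6.000
  cycle 0 → 1 → 0: weight = 5, length = 2, mean = 5/2 ≈ 2.500
  cycle 1 → 0 → 1: weight = 5, length = 2, mean = 5/2 ≈ 2.500
Minimum mean = 2.500, attained e.g. along the cycle 0 → 1 → 0 with weight 5 and length 2. So λ(A) = 5/2 = 5/2.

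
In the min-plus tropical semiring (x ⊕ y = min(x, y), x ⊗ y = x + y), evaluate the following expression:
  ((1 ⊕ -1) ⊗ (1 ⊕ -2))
((1 ⊕ -1) ⊗ (1 ⊕ -2)) = -3

Expand innermost to outermost. Recall ⊕ takes the minimum of its arguments and ⊗ takes their sum. Working out the expression ((1 ⊕ -1) ⊗ (1 ⊕ -2)) gives -3.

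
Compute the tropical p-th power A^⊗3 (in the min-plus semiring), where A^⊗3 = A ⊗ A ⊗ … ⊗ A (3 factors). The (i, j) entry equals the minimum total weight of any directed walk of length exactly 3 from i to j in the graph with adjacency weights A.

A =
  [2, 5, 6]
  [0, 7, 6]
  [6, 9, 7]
A^⊗3 =
  [6, 9, 10]
  [4, 7, 8]
  [10, 13, 14]

Each entry (A^⊗3)_ij equals the minimum over all length-3 walks i = v_0 → v_1 → … → v_3 = j of Σ_t A[v_t][v_{t+1}]. For example, for (i, j) = (0, 2) we minimise over 9 possible intermediate vertex sequences; the minimum is 10, attained along the walk 0 → 0 → 0 → 2.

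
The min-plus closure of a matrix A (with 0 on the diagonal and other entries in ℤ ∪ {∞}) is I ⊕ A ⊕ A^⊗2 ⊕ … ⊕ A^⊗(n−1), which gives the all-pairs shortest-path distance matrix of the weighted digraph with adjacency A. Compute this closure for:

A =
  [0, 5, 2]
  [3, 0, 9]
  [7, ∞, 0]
Closure =
  [0, 5, 2]
  [3, 0, 5]
  [7, 12, 0]

This is the Floyd-Warshall all-pairs shortest-path computation. For each intermediate vertex k = 0, 1, …, 2, update dist[i][j] ← min(dist[i][j], dist[i][k] + dist[k][j]). The final matrix gives, for each (i, j), the minimum total weight of any directed path from i to j (possibly empty when i = j).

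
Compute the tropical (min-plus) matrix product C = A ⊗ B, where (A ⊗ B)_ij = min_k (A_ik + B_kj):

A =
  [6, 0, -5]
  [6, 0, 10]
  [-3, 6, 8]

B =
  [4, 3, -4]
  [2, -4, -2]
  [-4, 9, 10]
A ⊗ B =
  [-9, -4, -2]
  [2, -4, -2]
  [1, 0, -7]

Apply the min-plus product entry-by-entry:
  C[0][0] = min over k of (A[0][0] + B[0][0] = 6 + 4 = 10, A[0][1] + B[1][0] = 0 + 2 = 2, A[0][2] + B[2][0] = -5 + -4 = -9) = -9 (attained at k = 2)
  C[0][1] = min over k of (A[0][0] + B[0][1] = 6 + 3 = 9, A[0][1] + B[1][1] = 0 + -4 = -4, A[0][2] + B[2][1] = -5 + 9 = 4) = -4 (attained at k = 1)
  C[0][2] = min over k of (A[0][0] + B[0][2] = 6 + -4 = 2, A[0][1] + B[1][2] = 0 + -2 = -2, A[0][2] + B[2][2] = -5 + 10 = 5) = -2 (attained at k = 1)
  C[1][0] = min over k of (A[1][0] + B[0][0] = 6 + 4 = 10, A[1][1] + B[1][0] = 0 + 2 = 2, A[1][2] + B[2][0] = 10 + -4 = 6) = 2 (attained at k = 1)
  C[1][1] = min over k of (A[1][0] + B[0][1] = 6 + 3 = 9, A[1][1] + B[1][1] = 0 + -4 = -4, A[1][2] + B[2][1] = 10 + 9 = 19) = -4 (attained at k = 1)
  C[1][2] = min over k of (A[1][0] + B[0][2] = 6 + -4 = 2, A[1][1] + B[1][2] = 0 + -2 = -2, A[1][2] + B[2][2] = 10 + 10 = 20) = -2 (attained at k = 1)
  C[2][0] = min over k of (A[2][0] + B[0][0] = -3 + 4 = 1, A[2][1] + B[1][0] = 6 + 2 = 8, A[2][2] + B[2][0] = 8 + -4 = 4) = 1 (attained at k = 0)
  C[2][1] = min over k of (A[2][0] + B[0][1] = -3 + 3 = 0, A[2][1] + B[1][1] = 6 + -4 = 2, A[2][2] + B[2][1] = 8 + 9 = 17) = 0 (attained at k = 0)
  C[2][2] = min over k of (A[2][0] + B[0][2] = -3 + -4 = -7, A[2][1] + B[1][2] = 6 + -2 = 4, A[2][2] + B[2][2] = 8 + 10 = 18) = -7 (attained at k = 0)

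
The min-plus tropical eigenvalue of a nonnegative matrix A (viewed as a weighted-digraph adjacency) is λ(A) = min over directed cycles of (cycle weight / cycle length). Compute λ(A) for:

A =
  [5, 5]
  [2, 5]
λ(A) = 7/2

Enumerate directed cycles and compute their means (weight / length). Sample:
  cycle 0 → 0: weight = 5, length = 1, mean = 5/1 ≈ 5.000
  cycle 1 → 1: weight = 5, length = 1, mean = 5/1 ≈ 5.000
  cycle 0 → 1 → 0: weight = 7, length = 2, mean = 7/2 ≈ 3.500
  cycle 1 → 0 → 1: weight = 7, length = 2, mean = 7/2 ≈ 3.500
Minimum mean = 3.500, attained e.g. along the cycle 0 → 1 → 0 with weight 7 and length 2. So λ(A) = 7/2 = 7/2.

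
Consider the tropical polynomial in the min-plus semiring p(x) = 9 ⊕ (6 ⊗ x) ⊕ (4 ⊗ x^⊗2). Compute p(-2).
p(-2) = 0

A tropical monomial a ⊗ x^⊗i evaluates to a + i · x. Evaluating each term at x = -2:
  Term 0 contributes 9 + 0 · -2 = 9
  Term 1 contributes 6 + 1 · -2 = 4
  Term 2 contributes 4 + 2 · -2 = 0
p(-2) = ⊕ of these = min[9, 4, 0] = 0.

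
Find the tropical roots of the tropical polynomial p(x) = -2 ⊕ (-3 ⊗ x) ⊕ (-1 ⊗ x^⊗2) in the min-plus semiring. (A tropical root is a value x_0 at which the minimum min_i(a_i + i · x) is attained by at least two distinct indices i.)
Roots: {-2, 1}

Each tropical root is a break point of the lower envelope of the lines y = a_i + i · x (there are 3 lines, with slopes 0, 1, ..., 2). Only the lines that attain the minimum somewhere contribute to roots; other lines are dominated. Here the surviving (envelope) indices are i = 2, i = 1, i = 0.
Intersections between consecutive envelope lines give the roots: for adjacent envelope indices i < j the intersection is x = (a_i − a_j) / (j − i). Reading off the sorted break points: {-2, 1}.
Verification: at each break x_0, at least two indices attain the minimum of min_i(a_i + i · x_0).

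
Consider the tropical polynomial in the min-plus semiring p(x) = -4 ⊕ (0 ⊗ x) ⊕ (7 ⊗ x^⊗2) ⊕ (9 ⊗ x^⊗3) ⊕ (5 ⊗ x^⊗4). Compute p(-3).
p(-3) = -7

A tropical monomial a ⊗ x^⊗i evaluates to a + i · x. Evaluating each term at x = -3:
  Term 0 contributes -4 + 0 · -3 = -4
  Term 1 contributes 0 + 1 · -3 = -3
  Term 2 contributes 7 + 2 · -3 = 1
  Term 3 contributes 9 + 3 · -3 = 0
  Term 4 contributes 5 + 4 · -3 = -7
p(-3) = ⊕ of these = min[-4, -3, 1, 0, -7] = -7.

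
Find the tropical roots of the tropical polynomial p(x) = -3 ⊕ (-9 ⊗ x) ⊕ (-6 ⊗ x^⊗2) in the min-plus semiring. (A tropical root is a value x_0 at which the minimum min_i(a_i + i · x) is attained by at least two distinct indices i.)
Roots: {-3, 6}

Each tropical root is a break point of the lower envelope of the lines y = a_i + i · x (there are 3 lines, with slopes 0, 1, ..., 2). Only the lines that attain the minimum somewhere contribute to roots; other lines are dominated. Here the surviving (envelope) indices are i = 2, i = 1, i = 0.
Intersections between consecutive envelope lines give the roots: for adjacent envelope indices i < j the intersection is x = (a_i − a_j) / (j − i). Reading off the sorted break points: {-3, 6}.
Verification: at each break x_0, at least two indices attain the minimum of min_i(a_i + i · x_0).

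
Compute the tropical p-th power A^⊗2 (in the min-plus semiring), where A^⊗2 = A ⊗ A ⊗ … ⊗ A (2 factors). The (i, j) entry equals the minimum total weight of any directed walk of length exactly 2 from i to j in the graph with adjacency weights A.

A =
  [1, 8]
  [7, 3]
A^⊗2 =
  [2, 9]
  [8, 6]

Each entry (A^⊗2)_ij equals the minimum over all length-2 walks i = v_0 → v_1 → … → v_2 = j of Σ_t A[v_t][v_{t+1}]. For example, for (i, j) = (0, 1) we minimise over 2 possible intermediate vertex sequences; the minimum is 9, attained along the walk 0 → 0 → 1.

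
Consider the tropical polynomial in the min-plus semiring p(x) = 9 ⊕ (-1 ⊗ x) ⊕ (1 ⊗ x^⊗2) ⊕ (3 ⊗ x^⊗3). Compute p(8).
p(8) = 7

A tropical monomial a ⊗ x^⊗i evaluates to a + i · x. Evaluating each term at x = 8:
  Term 0 contributes 9 + 0 · 8 = 9
  Term 1 contributes -1 + 1 · 8 = 7
  Term 2 contributes 1 + 2 · 8 = 17
  Term 3 contributes 3 + 3 · 8 = 27
p(8) = ⊕ of these = min[9, 7, 17, 27] = 7.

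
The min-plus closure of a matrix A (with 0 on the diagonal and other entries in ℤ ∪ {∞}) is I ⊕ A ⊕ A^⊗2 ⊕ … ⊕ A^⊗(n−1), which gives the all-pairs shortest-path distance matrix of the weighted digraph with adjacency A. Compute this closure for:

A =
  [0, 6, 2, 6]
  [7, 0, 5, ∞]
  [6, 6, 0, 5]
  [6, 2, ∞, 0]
Closure =
  [0, 6, 2, 6]
  [7, 0, 5, 10]
  [6, 6, 0, 5]
  [6, 2, 7, 0]

This is the Floyd-Warshall all-pairs shortest-path computation. For each intermediate vertex k = 0, 1, …, 3, update dist[i][j] ← min(dist[i][j], dist[i][k] + dist[k][j]). The final matrix gives, for each (i, j), the minimum total weight of any directed path from i to j (possibly empty when i = j).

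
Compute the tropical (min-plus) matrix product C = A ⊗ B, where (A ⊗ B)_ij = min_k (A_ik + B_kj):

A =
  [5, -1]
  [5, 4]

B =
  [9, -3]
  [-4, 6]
A ⊗ B =
  [-5, 2]
  [0, 2]

Apply the min-plus product entry-by-entry:
  C[0][0] = min over k of (A[0][0] + B[0][0] = 5 + 9 = 14, A[0][1] + B[1][0] = -1 + -4 = -5) = -5 (attained at k = 1)
  C[0][1] = min over k of (A[0][0] + B[0][1] = 5 + -3 = 2, A[0][1] + B[1][1] = -1 + 6 = 5) = 2 (attained at k = 0)
  C[1][0] = min over k of (A[1][0] + B[0][0] = 5 + 9 = 14, A[1][1] + B[1][0] = 4 + -4 = 0) = 0 (attained at k = 1)
  C[1][1] = min over k of (A[1][0] + B[0][1] = 5 + -3 = 2, A[1][1] + B[1][1] = 4 + 6 = 10) = 2 (attained at k = 0)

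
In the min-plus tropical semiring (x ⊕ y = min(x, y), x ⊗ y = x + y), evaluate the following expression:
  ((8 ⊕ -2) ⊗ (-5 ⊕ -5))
((8 ⊕ -2) ⊗ (-5 ⊕ -5)) = -7

Expand innermost to outermost. Recall ⊕ takes the minimum of its arguments and ⊗ takes their sum. Working out the expression ((8 ⊕ -2) ⊗ (-5 ⊕ -5)) gives -7.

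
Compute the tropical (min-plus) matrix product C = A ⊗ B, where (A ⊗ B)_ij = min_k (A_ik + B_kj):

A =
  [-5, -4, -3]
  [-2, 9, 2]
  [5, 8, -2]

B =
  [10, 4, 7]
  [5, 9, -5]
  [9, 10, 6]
A ⊗ B =
  [1, -1, -9]
  [8, 2, 4]
  [7, 8, 3]

Apply the min-plus product entry-by-entry:
  C[0][0] = min over k of (A[0][0] + B[0][0] = -5 + 10 = 5, A[0][1] + B[1][0] = -4 + 5 = 1, A[0][2] + B[2][0] = -3 + 9 = 6) = 1 (attained at k = 1)
  C[0][1] = min over k of (A[0][0] + B[0][1] = -5 + 4 = -1, A[0][1] + B[1][1] = -4 + 9 = 5, A[0][2] + B[2][1] = -3 + 10 = 7) = -1 (attained at k = 0)
  C[0][2] = min over k of (A[0][0] + B[0][2] = -5 + 7 = 2, A[0][1] + B[1][2] = -4 + -5 = -9, A[0][2] + B[2][2] = -3 + 6 = 3) = -9 (attained at k = 1)
  C[1][0] = min over k of (A[1][0] + B[0][0] = -2 + 10 = 8, A[1][1] + B[1][0] = 9 + 5 = 14, A[1][2] + B[2][0] = 2 + 9 = 11) = 8 (attained at k = 0)
  C[1][1] = min over k of (A[1][0] + B[0][1] = -2 + 4 = 2, A[1][1] + B[1][1] = 9 + 9 = 18, A[1][2] + B[2][1] = 2 + 10 = 12) = 2 (attained at k = 0)
  C[1][2] = min over k of (A[1][0] + B[0][2] = -2 + 7 = 5, A[1][1] + B[1][2] = 9 + -5 = 4, A[1][2] + B[2][2] = 2 + 6 = 8) = 4 (attained at k = 1)
  C[2][0] = min over k of (A[2][0] + B[0][0] = 5 + 10 = 15, A[2][1] + B[1][0] = 8 + 5 = 13, A[2][2] + B[2][0] = -2 + 9 = 7) = 7 (attained at k = 2)
  C[2][1] = min over k of (A[2][0] + B[0][1] = 5 + 4 = 9, A[2][1] + B[1][1] = 8 + 9 = 17, A[2][2] + B[2][1] = -2 + 10 = 8) = 8 (attained at k = 2)
  C[2][2] = min over k of (A[2][0] + B[0][2] = 5 + 7 = 12, A[2][1] + B[1][2] = 8 + -5 = 3, A[2][2] + B[2][2] = -2 + 6 = 4) = 3 (attained at k = 1)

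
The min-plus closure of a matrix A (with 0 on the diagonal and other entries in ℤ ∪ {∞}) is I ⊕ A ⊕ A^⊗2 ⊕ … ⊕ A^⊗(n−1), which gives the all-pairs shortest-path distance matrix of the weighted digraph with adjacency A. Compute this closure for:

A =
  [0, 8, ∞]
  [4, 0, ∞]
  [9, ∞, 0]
Closure =
  [0, 8, ∞]
  [4, 0, ∞]
  [9, 17, 0]

This is the Floyd-Warshall all-pairs shortest-path computation. For each intermediate vertex k = 0, 1, …, 2, update dist[i][j] ← min(dist[i][j], dist[i][k] + dist[k][j]). The final matrix gives, for each (i, j), the minimum total weight of any directed path from i to j (possibly empty when i = j).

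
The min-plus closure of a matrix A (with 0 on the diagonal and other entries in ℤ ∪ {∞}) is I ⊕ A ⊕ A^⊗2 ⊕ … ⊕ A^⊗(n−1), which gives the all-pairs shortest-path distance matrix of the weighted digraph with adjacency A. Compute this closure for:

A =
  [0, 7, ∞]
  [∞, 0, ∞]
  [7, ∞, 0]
Closure =
  [0, 7, ∞]
  [∞, 0, ∞]
  [7, 14, 0]

This is the Floyd-Warshall all-pairs shortest-path computation. For each intermediate vertex k = 0, 1, …, 2, update dist[i][j] ← min(dist[i][j], dist[i][k] + dist[k][j]). The final matrix gives, for each (i, j), the minimum total weight of any directed path from i to j (possibly empty when i = j).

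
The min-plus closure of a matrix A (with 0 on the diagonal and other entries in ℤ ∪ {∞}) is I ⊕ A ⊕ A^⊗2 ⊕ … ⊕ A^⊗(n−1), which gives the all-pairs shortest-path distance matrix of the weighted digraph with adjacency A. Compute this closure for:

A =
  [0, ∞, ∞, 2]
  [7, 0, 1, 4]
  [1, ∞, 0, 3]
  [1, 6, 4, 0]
Closure =
  [0, 8, 6, 2]
  [2, 0, 1, 4]
  [1, 9, 0, 3]
  [1, 6, 4, 0]

This is the Floyd-Warshall all-pairs shortest-path computation. For each intermediate vertex k = 0, 1, …, 3, update dist[i][j] ← min(dist[i][j], dist[i][k] + dist[k][j]). The final matrix gives, for each (i, j), the minimum total weight of any directed path from i to j (possibly empty when i = j).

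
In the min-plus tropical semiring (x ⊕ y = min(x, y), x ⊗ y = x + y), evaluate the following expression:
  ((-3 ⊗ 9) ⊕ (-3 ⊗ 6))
((-3 ⊗ 9) ⊕ (-3 ⊗ 6)) = 3

Expand innermost to outermost. Recall ⊕ takes the minimum of its arguments and ⊗ takes their sum. Working out the expression ((-3 ⊗ 9) ⊕ (-3 ⊗ 6)) gives 3.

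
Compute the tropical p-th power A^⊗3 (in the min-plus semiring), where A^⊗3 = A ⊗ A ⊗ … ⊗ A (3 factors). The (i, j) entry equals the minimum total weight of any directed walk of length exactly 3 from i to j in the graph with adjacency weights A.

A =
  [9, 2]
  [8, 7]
A^⊗3 =
  [17, 12]
  [18, 17]

Each entry (A^⊗3)_ij equals the minimum over all length-3 walks i = v_0 → v_1 → … → v_3 = j of Σ_t A[v_t][v_{t+1}]. For example, for (i, j) = (0, 1) we minimise over 4 possible intermediate vertex sequences; the minimum is 12, attained along the walk 0 → 1 → 0 → 1.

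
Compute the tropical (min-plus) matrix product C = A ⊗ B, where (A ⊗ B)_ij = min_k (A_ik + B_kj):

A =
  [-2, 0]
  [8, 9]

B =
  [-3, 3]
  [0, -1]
A ⊗ B =
  [-5, -1]
  [5, 8]

Apply the min-plus product entry-by-entry:
  C[0][0] = min over k of (A[0][0] + B[0][0] = -2 + -3 = -5, A[0][1] + B[1][0] = 0 + 0 = 0) = -5 (attained at k = 0)
  C[0][1] = min over k of (A[0][0] + B[0][1] = -2 + 3 = 1, A[0][1] + B[1][1] = 0 + -1 = -1) = -1 (attained at k = 1)
  C[1][0] = min over k of (A[1][0] + B[0][0] = 8 + -3 = 5, A[1][1] + B[1][0] = 9 + 0 = 9) = 5 (attained at k = 0)
  C[1][1] = min over k of (A[1][0] + B[0][1] = 8 + 3 = 11, A[1][1] + B[1][1] = 9 + -1 = 8) = 8 (attained at k = 1)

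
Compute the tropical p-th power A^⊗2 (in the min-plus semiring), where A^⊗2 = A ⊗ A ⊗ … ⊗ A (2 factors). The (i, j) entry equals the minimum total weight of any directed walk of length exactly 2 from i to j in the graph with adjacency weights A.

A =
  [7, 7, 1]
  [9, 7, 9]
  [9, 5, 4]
A^⊗2 =
  [10, 6, 5]
  [16, 14, 10]
  [13, 9, 8]

Each entry (A^⊗2)_ij equals the minimum over all length-2 walks i = v_0 → v_1 → … → v_2 = j of Σ_t A[v_t][v_{t+1}]. For example, for (i, j) = (0, 2) we minimise over 3 possible intermediate vertex sequences; the minimum is 5, attained along the walk 0 → 2 → 2.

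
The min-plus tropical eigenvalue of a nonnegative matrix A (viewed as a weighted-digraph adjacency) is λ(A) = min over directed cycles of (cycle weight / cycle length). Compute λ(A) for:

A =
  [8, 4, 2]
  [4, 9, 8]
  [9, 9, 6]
λ(A) = 4

Enumerate directed cycles and compute their means (weight / length). Sample:
  cycle 0 → 0: weight = 8, length = 1, mean = 8/1 ≈ 8.000
  cycle 1 → 1: weight = 9, length = 1, mean = 9/1 ≈ 9.000
  cycle 2 → 2: weight = 6, length = 1, mean = 6/1 ≈ 6.000
  cycle 0 → 1 → 0: weight = 8, length = 2, mean = 8/2 ≈ 4.000
  cycle 0 → 2 → 0: weight = 11, length = 2, mean = 11/2 ≈ 5.500
  cycle 1 → 0 → 1: weight = 8, length = 2, mean = 8/2 ≈ 4.000
Minimum mean = 4.000, attained e.g. along the cycle 0 → 1 → 0 with weight 8 and length 2. So λ(A) = 8/2 = 4.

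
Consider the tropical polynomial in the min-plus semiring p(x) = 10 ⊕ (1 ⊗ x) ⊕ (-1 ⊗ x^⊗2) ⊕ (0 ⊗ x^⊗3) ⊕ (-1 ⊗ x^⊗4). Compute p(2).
p(2) = 3

A tropical monomial a ⊗ x^⊗i evaluates to a + i · x. Evaluating each term at x = 2:
  Term 0 contributes 10 + 0 · 2 = 10
  Term 1 contributes 1 + 1 · 2 = 3
  Term 2 contributes -1 + 2 · 2 = 3
  Term 3 contributes 0 + 3 · 2 = 6
  Term 4 contributes -1 + 4 · 2 = 7
p(2) = ⊕ of these = min[10, 3, 3, 6, 7] = 3.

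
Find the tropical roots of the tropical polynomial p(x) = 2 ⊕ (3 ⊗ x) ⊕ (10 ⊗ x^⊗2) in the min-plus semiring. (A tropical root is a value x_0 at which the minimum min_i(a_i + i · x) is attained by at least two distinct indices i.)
Roots: {-7, -1}

Each tropical root is a break point of the lower envelope of the lines y = a_i + i · x (there are 3 lines, with slopes 0, 1, ..., 2). Only the lines that attain the minimum somewhere contribute to roots; other lines are dominated. Here the surviving (envelope) indices are i = 2, i = 1, i = 0.
Intersections between consecutive envelope lines give the roots: for adjacent envelope indices i < j the intersection is x = (a_i − a_j) / (j − i). Reading off the sorted break points: {-7, -1}.
Verification: at each break x_0, at least two indices attain the minimum of min_i(a_i + i · x_0).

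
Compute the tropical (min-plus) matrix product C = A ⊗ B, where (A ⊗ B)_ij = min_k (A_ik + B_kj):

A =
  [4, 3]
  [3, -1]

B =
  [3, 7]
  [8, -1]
A ⊗ B =
  [7, 2]
  [6, -2]

Apply the min-plus product entry-by-entry:
  C[0][0] = min over k of (A[0][0] + B[0][0] = 4 + 3 = 7, A[0][1] + B[1][0] = 3 + 8 = 11) = 7 (attained at k = 0)
  C[0][1] = min over k of (A[0][0] + B[0][1] = 4 + 7 = 11, A[0][1] + B[1][1] = 3 + -1 = 2) = 2 (attained at k = 1)
  C[1][0] = min over k of (A[1][0] + B[0][0] = 3 + 3 = 6, A[1][1] + B[1][0] = -1 + 8 = 7) = 6 (attained at k = 0)
  C[1][1] = min over k of (A[1][0] + B[0][1] = 3 + 7 = 10, A[1][1] + B[1][1] = -1 + -1 = -2) = -2 (attained at k = 1)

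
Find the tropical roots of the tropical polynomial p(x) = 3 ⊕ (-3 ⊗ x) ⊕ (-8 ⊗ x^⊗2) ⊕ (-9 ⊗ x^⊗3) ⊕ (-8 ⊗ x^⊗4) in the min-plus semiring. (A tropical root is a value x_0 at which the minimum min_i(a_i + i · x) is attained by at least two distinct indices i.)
Roots: {-1, 1, 5, 6}

Each tropical root is a break point of the lower envelope of the lines y = a_i + i · x (there are 5 lines, with slopes 0, 1, ..., 4). Only the lines that attain the minimum somewhere contribute to roots; other lines are dominated. Here the surviving (envelope) indices are i = 4, i = 3, i = 2, i = 1, i = 0.
Intersections between consecutive envelope lines give the roots: for adjacent envelope indices i < j the intersection is x = (a_i − a_j) / (j − i). Reading off the sorted break points: {-1, 1, 5, 6}.
Verification: at each break x_0, at least two indices attain the minimum of min_i(a_i + i · x_0).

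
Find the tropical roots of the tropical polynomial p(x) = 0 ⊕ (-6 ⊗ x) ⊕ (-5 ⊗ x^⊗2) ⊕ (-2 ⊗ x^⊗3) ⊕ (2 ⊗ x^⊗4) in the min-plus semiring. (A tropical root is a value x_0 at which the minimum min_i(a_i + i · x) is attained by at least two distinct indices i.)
Roots: {-4, -3, -1, 6}

Each tropical root is a break point of the lower envelope of the lines y = a_i + i · x (there are 5 lines, with slopes 0, 1, ..., 4). Only the lines that attain the minimum somewhere contribute to roots; other lines are dominated. Here the surviving (envelope) indices are i = 4, i = 3, i = 2, i = 1, i = 0.
Intersections between consecutive envelope lines give the roots: for adjacent envelope indices i < j the intersection is x = (a_i − a_j) / (j − i). Reading off the sorted break points: {-4, -3, -1, 6}.
Verification: at each break x_0, at least two indices attain the minimum of min_i(a_i + i · x_0).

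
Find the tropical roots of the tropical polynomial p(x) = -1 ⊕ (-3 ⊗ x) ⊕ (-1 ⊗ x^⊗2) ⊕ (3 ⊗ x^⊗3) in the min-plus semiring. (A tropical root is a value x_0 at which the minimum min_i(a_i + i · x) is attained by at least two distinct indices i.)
Roots: {-4, -2, 2}

Each tropical root is a break point of the lower envelope of the lines y = a_i + i · x (there are 4 lines, with slopes 0, 1, ..., 3). Only the lines that attain the minimum somewhere contribute to roots; other lines are dominated. Here the surviving (envelope) indices are i = 3, i = 2, i = 1, i = 0.
Intersections between consecutive envelope lines give the roots: for adjacent envelope indices i < j the intersection is x = (a_i − a_j) / (j − i). Reading off the sorted break points: {-4, -2, 2}.
Verification: at each break x_0, at least two indices attain the minimum of min_i(a_i + i · x_0).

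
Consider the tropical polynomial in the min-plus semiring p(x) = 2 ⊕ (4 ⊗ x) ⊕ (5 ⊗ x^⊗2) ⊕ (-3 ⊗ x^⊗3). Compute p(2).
p(2) = 2

A tropical monomial a ⊗ x^⊗i evaluates to a + i · x. Evaluating each term at x = 2:
  Term 0 contributes 2 + 0 · 2 = 2
  Term 1 contributes 4 + 1 · 2 = 6
  Term 2 contributes 5 + 2 · 2 = 9
  Term 3 contributes -3 + 3 · 2 = 3
p(2) = ⊕ of these = min[2, 6, 9, 3] = 2.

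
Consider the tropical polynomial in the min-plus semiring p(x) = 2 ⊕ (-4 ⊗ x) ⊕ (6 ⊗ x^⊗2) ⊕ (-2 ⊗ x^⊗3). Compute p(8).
p(8) = 2

A tropical monomial a ⊗ x^⊗i evaluates to a + i · x. Evaluating each term at x = 8:
  Term 0 contributes 2 + 0 · 8 = 2
  Term 1 contributes -4 + 1 · 8 = 4
  Term 2 contributes 6 + 2 · 8 = 22
  Term 3 contributes -2 + 3 · 8 = 22
p(8) = ⊕ of these = min[2, 4, 22, 22] = 2.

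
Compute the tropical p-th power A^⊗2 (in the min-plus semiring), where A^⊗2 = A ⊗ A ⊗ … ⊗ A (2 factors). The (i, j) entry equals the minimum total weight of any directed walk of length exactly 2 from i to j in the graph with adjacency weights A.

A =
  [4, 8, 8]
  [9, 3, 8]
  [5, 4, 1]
A^⊗2 =
  [8, 11, 9]
  [12, 6, 9]
  [6, 5, 2]

Each entry (A^⊗2)_ij equals the minimum over all length-2 walks i = v_0 → v_1 → … → v_2 = j of Σ_t A[v_t][v_{t+1}]. For example, for (i, j) = (0, 2) we minimise over 3 possible intermediate vertex sequences; the minimum is 9, attained along the walk 0 → 2 → 2.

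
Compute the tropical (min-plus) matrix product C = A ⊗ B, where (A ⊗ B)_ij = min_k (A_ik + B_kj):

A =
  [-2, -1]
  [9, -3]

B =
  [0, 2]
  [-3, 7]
A ⊗ B =
  [-4, 0]
  [-6, 4]

Apply the min-plus product entry-by-entry:
  C[0][0] = min over k of (A[0][0] + B[0][0] = -2 + 0 = -2, A[0][1] + B[1][0] = -1 + -3 = -4) = -4 (attained at k = 1)
  C[0][1] = min over k of (A[0][0] + B[0][1] = -2 + 2 = 0, A[0][1] + B[1][1] = -1 + 7 = 6) = 0 (attained at k = 0)
  C[1][0] = min over k of (A[1][0] + B[0][0] = 9 + 0 = 9, A[1][1] + B[1][0] = -3 + -3 = -6) = -6 (attained at k = 1)
  C[1][1] = min over k of (A[1][0] + B[0][1] = 9 + 2 = 11, A[1][1] + B[1][1] = -3 + 7 = 4) = 4 (attained at k = 1)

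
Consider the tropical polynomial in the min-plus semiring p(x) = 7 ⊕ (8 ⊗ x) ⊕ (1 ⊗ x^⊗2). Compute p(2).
p(2) = 5

A tropical monomial a ⊗ x^⊗i evaluates to a + i · x. Evaluating each term at x = 2:
  Term 0 contributes 7 + 0 · 2 = 7
  Term 1 contributes 8 + 1 · 2 = 10
  Term 2 contributes 1 + 2 · 2 = 5
p(2) = ⊕ of these = min[7, 10, 5] = 5.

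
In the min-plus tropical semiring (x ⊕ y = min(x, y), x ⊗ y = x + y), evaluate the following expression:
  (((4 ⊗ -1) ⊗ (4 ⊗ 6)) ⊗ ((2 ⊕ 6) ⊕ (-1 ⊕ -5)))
(((4 ⊗ -1) ⊗ (4 ⊗ 6)) ⊗ ((2 ⊕ 6) ⊕ (-1 ⊕ -5))) = 8

Expand innermost to outermost. Recall ⊕ takes the minimum of its arguments and ⊗ takes their sum. Working out the expression (((4 ⊗ -1) ⊗ (4 ⊗ 6)) ⊗ ((2 ⊕ 6) ⊕ (-1 ⊕ -5))) gives 8.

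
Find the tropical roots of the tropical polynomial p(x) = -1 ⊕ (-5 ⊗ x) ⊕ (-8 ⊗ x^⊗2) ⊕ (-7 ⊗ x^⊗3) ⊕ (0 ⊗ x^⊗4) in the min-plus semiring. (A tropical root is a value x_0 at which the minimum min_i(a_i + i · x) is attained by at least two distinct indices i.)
Roots: {-7, -1, 3, 4}

Each tropical root is a break point of the lower envelope of the lines y = a_i + i · x (there are 5 lines, with slopes 0, 1, ..., 4). Only the lines that attain the minimum somewhere contribute to roots; other lines are dominated. Here the surviving (envelope) indices are i = 4, i = 3, i = 2, i = 1, i = 0.
Intersections between consecutive envelope lines give the roots: for adjacent envelope indices i < j the intersection is x = (a_i − a_j) / (j − i). Reading off the sorted break points: {-7, -1, 3, 4}.
Verification: at each break x_0, at least two indices attain the minimum of min_i(a_i + i · x_0).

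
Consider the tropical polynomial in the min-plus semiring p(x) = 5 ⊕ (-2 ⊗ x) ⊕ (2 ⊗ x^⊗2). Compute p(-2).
p(-2) = -4

A tropical monomial a ⊗ x^⊗i evaluates to a + i · x. Evaluating each term at x = -2:
  Term 0 contributes 5 + 0 · -2 = 5
  Term 1 contributes -2 + 1 · -2 = -4
  Term 2 contributes 2 + 2 · -2 = -2
p(-2) = ⊕ of these = min[5, -4, -2] = -4.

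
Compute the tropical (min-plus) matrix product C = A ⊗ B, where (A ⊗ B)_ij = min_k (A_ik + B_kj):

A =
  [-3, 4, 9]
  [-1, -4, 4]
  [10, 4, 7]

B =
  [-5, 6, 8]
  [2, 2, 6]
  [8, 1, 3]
A ⊗ B =
  [-8, 3, 5]
  [-6, -2, 2]
  [5, 6, 10]

Apply the min-plus product entry-by-entry:
  C[0][0] = min over k of (A[0][0] + B[0][0] = -3 + -5 = -8, A[0][1] + B[1][0] = 4 + 2 = 6, A[0][2] + B[2][0] = 9 + 8 = 17) = -8 (attained at k = 0)
  C[0][1] = min over k of (A[0][0] + B[0][1] = -3 + 6 = 3, A[0][1] + B[1][1] = 4 + 2 = 6, A[0][2] + B[2][1] = 9 + 1 = 10) = 3 (attained at k = 0)
  C[0][2] = min over k of (A[0][0] + B[0][2] = -3 + 8 = 5, A[0][1] + B[1][2] = 4 + 6 = 10, A[0][2] + B[2][2] = 9 + 3 = 12) = 5 (attained at k = 0)
  C[1][0] = min over k of (A[1][0] + B[0][0] = -1 + -5 = -6, A[1][1] + B[1][0] = -4 + 2 = -2, A[1][2] + B[2][0] = 4 + 8 = 12) = -6 (attained at k = 0)
  C[1][1] = min over k of (A[1][0] + B[0][1] = -1 + 6 = 5, A[1][1] + B[1][1] = -4 + 2 = -2, A[1][2] + B[2][1] = 4 + 1 = 5) = -2 (attained at k = 1)
  C[1][2] = min over k of (A[1][0] + B[0][2] = -1 + 8 = 7, A[1][1] + B[1][2] = -4 + 6 = 2, A[1][2] + B[2][2] = 4 + 3 = 7) = 2 (attained at k = 1)
  C[2][0] = min over k of (A[2][0] + B[0][0] = 10 + -5 = 5, A[2][1] + B[1][0] = 4 + 2 = 6, A[2][2] + B[2][0] = 7 + 8 = 15) = 5 (attained at k = 0)
  C[2][1] = min over k of (A[2][0] + B[0][1] = 10 + 6 = 16, A[2][1] + B[1][1] = 4 + 2 = 6, A[2][2] + B[2][1] = 7 + 1 = 8) = 6 (attained at k = 1)
  C[2][2] = min over k of (A[2][0] + B[0][2] = 10 + 8 = 18, A[2][1] + B[1][2] = 4 + 6 = 10, A[2][2] + B[2][2] = 7 + 3 = 10) = 10 (attained at k = 1)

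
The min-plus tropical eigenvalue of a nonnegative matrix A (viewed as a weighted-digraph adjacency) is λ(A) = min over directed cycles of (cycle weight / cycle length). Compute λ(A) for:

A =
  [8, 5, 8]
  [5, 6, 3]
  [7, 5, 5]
λ(A) = 4

Enumerate directed cycles and compute their means (weight / length). Sample:
  cycle 0 → 0: weight = 8, length = 1, mean = 8/1 ≈ 8.000
  cycle 1 → 1: weight = 6, length = 1, mean = 6/1 ≈ 6.000
  cycle 2 → 2: weight = 5, length = 1, mean = 5/1 ≈ 5.000
  cycle 0 → 1 → 0: weight = 10, length = 2, mean = 10/2 ≈ 5.000
  cycle 0 → 2 → 0: weight = 15, length = 2, mean = 15/2 ≈ 7.500
  cycle 1 → 0 → 1: weight = 10, length = 2, mean = 10/2 ≈ 5.000
Minimum mean = 4.000, attained e.g. along the cycle 1 → 2 → 1 with weight 8 and length 2. So λ(A) = 8/2 = 4.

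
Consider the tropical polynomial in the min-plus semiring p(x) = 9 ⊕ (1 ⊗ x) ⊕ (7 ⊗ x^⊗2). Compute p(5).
p(5) = 6

A tropical monomial a ⊗ x^⊗i evaluates to a + i · x. Evaluating each term at x = 5:
  Term 0 contributes 9 + 0 · 5 = 9
  Term 1 contributes 1 + 1 · 5 = 6
  Term 2 contributes 7 + 2 · 5 = 17
p(5) = ⊕ of these = min[9, 6, 17] = 6.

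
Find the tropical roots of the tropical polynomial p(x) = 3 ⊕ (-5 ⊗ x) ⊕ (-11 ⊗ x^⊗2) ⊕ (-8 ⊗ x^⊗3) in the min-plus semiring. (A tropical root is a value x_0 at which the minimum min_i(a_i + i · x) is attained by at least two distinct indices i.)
Roots: {-3, 6, 8}

Each tropical root is a break point of the lower envelope of the lines y = a_i + i · x (there are 4 lines, with slopes 0, 1, ..., 3). Only the lines that attain the minimum somewhere contribute to roots; other lines are dominated. Here the surviving (envelope) indices are i = 3, i = 2, i = 1, i = 0.
Intersections between consecutive envelope lines give the roots: for adjacent envelope indices i < j the intersection is x = (a_i − a_j) / (j − i). Reading off the sorted break points: {-3, 6, 8}.
Verification: at each break x_0, at least two indices attain the minimum of min_i(a_i + i · x_0).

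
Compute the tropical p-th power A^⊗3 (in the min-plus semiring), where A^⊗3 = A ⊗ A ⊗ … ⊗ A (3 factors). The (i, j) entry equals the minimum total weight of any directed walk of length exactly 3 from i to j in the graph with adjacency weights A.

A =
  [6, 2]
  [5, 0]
A^⊗3 =
  [7, 2]
  [5, 0]

Each entry (A^⊗3)_ij equals the minimum over all length-3 walks i = v_0 → v_1 → … → v_3 = j of Σ_t A[v_t][v_{t+1}]. For example, for (i, j) = (0, 1) we minimise over 4 possible intermediate vertex sequences; the minimum is 2, attained along the walk 0 → 1 → 1 → 1.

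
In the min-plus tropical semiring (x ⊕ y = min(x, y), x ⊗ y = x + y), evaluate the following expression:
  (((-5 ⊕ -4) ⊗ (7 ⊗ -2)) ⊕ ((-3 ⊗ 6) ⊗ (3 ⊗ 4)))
(((-5 ⊕ -4) ⊗ (7 ⊗ -2)) ⊕ ((-3 ⊗ 6) ⊗ (3 ⊗ 4))) = 0

Expand innermost to outermost. Recall ⊕ takes the minimum of its arguments and ⊗ takes their sum. Working out the expression (((-5 ⊕ -4) ⊗ (7 ⊗ -2)) ⊕ ((-3 ⊗ 6) ⊗ (3 ⊗ 4))) gives 0.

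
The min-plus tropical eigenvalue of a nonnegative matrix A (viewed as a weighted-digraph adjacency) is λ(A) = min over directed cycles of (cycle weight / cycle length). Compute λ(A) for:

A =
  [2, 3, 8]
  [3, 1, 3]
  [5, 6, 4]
λ(A) = 1

Enumerate directed cycles and compute their means (weight / length). Sample:
  cycle 0 → 0: weight = 2, length = 1, mean = 2/1 ≈ 2.000
  cycle 1 → 1: weight = 1, length = 1, mean = 1/1 ≈ 1.000
  cycle 2 → 2: weight = 4, length = 1, mean = 4/1 ≈ 4.000
  cycle 0 → 1 → 0: weight = 6, length = 2, mean = 6/2 ≈ 3.000
  cycle 0 → 2 → 0: weight = 13, length = 2, mean = 13/2 ≈ 6.500
  cycle 1 → 0 → 1: weight = 6, length = 2, mean = 6/2 ≈ 3.000
Minimum mean = 1.000, attained e.g. along the cycle 1 → 1 with weight 1 and length 1. So λ(A) = 1/1 = 1.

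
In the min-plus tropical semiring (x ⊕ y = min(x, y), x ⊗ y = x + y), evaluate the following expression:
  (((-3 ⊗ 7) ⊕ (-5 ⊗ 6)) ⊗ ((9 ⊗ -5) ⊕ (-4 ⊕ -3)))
(((-3 ⊗ 7) ⊕ (-5 ⊗ 6)) ⊗ ((9 ⊗ -5) ⊕ (-4 ⊕ -3))) = -3

Expand innermost to outermost. Recall ⊕ takes the minimum of its arguments and ⊗ takes their sum. Working out the expression (((-3 ⊗ 7) ⊕ (-5 ⊗ 6)) ⊗ ((9 ⊗ -5) ⊕ (-4 ⊕ -3))) gives -3.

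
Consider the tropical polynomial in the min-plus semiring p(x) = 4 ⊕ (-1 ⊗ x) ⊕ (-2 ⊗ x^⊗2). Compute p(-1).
p(-1) = -4

A tropical monomial a ⊗ x^⊗i evaluates to a + i · x. Evaluating each term at x = -1:
  Term 0 contributes 4 + 0 · -1 = 4
  Term 1 contributes -1 + 1 · -1 = -2
  Term 2 contributes -2 + 2 · -1 = -4
p(-1) = ⊕ of these = min[4, -2, -4] = -4.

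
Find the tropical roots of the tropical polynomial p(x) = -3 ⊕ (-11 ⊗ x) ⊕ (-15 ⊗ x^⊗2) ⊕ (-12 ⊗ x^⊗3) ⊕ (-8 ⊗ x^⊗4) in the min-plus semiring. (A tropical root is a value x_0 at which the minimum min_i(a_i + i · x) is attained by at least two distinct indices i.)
Roots: {-4, -3, 4, 8}

Each tropical root is a break point of the lower envelope of the lines y = a_i + i · x (there are 5 lines, with slopes 0, 1, ..., 4). Only the lines that attain the minimum somewhere contribute to roots; other lines are dominated. Here the surviving (envelope) indices are i = 4, i = 3, i = 2, i = 1, i = 0.
Intersections between consecutive envelope lines give the roots: for adjacent envelope indices i < j the intersection is x = (a_i − a_j) / (j − i). Reading off the sorted break points: {-4, -3, 4, 8}.
Verification: at each break x_0, at least two indices attain the minimum of min_i(a_i + i · x_0).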